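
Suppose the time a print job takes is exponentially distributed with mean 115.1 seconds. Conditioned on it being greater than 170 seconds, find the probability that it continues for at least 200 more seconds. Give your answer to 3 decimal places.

0.176

The rate is λ = 1/115.1 = 0.0086881 per second.
P(X > s+t | X > s) = e^(−λ(s+t))/e^(−λs) = e^(−λt), independent of s = 170.
P(X > 200) = e^(−1.7376) ≈ 0.176.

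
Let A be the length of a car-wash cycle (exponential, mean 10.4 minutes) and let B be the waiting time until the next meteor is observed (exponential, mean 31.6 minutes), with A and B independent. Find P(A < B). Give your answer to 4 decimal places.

0.7524

λ_1 = 1/10.4 = 0.0961538, λ_2 = 1/31.6 = 0.0316456.
For independent exponentials, P(A < B) = λ_1/(λ_1+λ_2) = 0.0961538/0.127799 ≈ 0.7524.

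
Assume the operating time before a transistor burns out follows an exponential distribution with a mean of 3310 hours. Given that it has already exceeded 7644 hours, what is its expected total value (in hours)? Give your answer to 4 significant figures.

10950

The rate is λ = 1/3310 = 0.000302115 per hour.
By memorylessness, E[X | X > 7644] = 7644 + 1/λ = 7644 + 3310 = 10954 hours.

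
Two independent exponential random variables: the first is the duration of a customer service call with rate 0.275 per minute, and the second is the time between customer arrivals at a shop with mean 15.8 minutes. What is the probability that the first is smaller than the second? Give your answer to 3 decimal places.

0.813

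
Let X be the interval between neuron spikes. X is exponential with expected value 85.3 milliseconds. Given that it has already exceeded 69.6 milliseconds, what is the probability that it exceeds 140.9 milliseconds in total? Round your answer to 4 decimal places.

0.4335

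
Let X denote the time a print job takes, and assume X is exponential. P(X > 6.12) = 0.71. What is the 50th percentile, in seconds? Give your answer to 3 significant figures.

e^(−λ·6.12) = 0.71 ⇒ λ = −ln(0.71)/6.12 = 0.0559625.
50th percentile: 1 − e^(−λt) = 0.5, t = −ln(0.5)/λ = 12.3859 seconds.

12.4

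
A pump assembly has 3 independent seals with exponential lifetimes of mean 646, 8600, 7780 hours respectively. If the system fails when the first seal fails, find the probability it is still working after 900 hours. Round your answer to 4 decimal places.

0.1992

The first failure time is exponential with rate Σλ_i = 1/646 + 1/8600 + 1/7780 = 0.0017928 per hour.
P(min > 900) = e^(−0.0017928·900) = e^(−1.6135) ≈ 0.1992.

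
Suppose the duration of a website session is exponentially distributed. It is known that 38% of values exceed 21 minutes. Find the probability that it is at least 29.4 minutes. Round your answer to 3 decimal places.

0.258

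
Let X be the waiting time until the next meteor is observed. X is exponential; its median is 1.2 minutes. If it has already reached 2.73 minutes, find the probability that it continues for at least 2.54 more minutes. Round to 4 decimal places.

0.2306

For an exponential, median = ln(2)/λ, so λ = ln 2 / 1.2 = 0.577623 per minute.
The exponential is memoryless, so the remaining time is again Exp(λ): the condition X > 2.73 is irrelevant.
P(X > 2.54) = e^(−1.4672) ≈ 0.2306.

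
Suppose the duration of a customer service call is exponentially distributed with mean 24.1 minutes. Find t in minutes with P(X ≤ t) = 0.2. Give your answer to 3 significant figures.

The rate is λ = 1/24.1 = 0.0414938 per minute.
Set 1 − e^(−λt) = 0.2, so t = −ln(0.8)/λ = 0.22314/0.0414938 ≈ 5.37776 minutes.

5.38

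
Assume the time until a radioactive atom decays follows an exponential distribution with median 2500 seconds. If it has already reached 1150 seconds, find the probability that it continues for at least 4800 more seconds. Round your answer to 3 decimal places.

For an exponential, median = ln(2)/λ, so λ = ln 2 / 2500 = 0.000277259 per second.
By the memoryless property, P(X > 1150+4800 | X > 1150) = P(X > 4800).
P(X > 4800) = e^(−1.3308) ≈ 0.264.

0.264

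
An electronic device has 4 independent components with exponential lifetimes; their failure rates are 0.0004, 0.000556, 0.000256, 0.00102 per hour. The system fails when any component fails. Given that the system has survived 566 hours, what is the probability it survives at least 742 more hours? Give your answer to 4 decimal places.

Time to first failure ~ Exp(Σλ) with Σλ = 0.002232.
By memorylessness, P(T > 566+742 | T > 566) = P(T > 742) = e^(−0.002232·742) ≈ 0.1909.

0.1909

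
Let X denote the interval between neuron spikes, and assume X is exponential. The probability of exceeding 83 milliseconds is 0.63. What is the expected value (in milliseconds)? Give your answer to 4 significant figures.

179.6

e^(−λ·83) = 0.63 ⇒ λ = −ln(0.63)/83 = 0.00556669.
Mean = 1/λ = 179.64 milliseconds.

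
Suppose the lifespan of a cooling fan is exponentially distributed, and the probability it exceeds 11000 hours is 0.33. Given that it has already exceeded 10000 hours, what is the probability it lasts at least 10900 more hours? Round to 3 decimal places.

0.333

From e^(−λ·11000) = 0.33, λ = −ln(0.33)/11000 = 0.000100788.
Memoryless: P(X > 10000+10900 | X > 10000) = P(X > 10900) = e^(−0.000100788·10900) ≈ 0.333.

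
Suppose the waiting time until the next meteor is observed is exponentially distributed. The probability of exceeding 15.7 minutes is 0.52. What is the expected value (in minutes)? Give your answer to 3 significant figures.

24.0

e^(−λ·15.7) = 0.52 ⇒ λ = −ln(0.52)/15.7 = 0.0416514.
Mean = 1/λ = 24.0088 minutes.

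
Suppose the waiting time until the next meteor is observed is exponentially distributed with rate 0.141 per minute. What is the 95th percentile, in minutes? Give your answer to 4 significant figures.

21.25

Set 1 − e^(−λt) = 0.95, so t = −ln(0.05)/λ = 2.9957/0.141 ≈ 21.2463 minutes.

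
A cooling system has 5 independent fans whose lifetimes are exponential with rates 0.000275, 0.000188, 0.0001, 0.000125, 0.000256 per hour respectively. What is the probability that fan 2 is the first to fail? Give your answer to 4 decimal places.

The time to first failure is exponential with rate Σλ = 0.000275 + 0.000188 + 0.0001 + 0.000125 + 0.000256 = 0.000944.
P(fan 2 first) = λ_2/Σλ = 0.000188/0.000944 ≈ 0.1992.

0.1992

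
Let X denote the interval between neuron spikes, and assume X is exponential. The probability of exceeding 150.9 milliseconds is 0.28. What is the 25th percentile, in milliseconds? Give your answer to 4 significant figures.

34.10

e^(−λ·150.9) = 0.28 ⇒ λ = −ln(0.28)/150.9 = 0.00843582.
25th percentile: 1 − e^(−λt) = 0.25, t = −ln(0.75)/λ = 34.1024 milliseconds.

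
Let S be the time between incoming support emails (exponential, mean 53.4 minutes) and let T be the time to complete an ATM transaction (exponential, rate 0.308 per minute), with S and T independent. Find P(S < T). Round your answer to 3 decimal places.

λ_1 = 1/53.4 = 0.0187266, λ_2 = 0.308.
For independent exponentials, P(S < T) = λ_1/(λ_1+λ_2) = 0.0187266/0.326727 ≈ 0.057.

0.057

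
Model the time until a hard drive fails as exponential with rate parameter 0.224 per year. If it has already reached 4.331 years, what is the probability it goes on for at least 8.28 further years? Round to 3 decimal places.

0.156

P(X > s+t | X > s) = e^(−λ(s+t))/e^(−λs) = e^(−λt), independent of s = 4.331.
P(X > 8.28) = e^(−1.8547) ≈ 0.156.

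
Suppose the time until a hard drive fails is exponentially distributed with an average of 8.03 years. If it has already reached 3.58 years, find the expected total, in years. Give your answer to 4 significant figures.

11.61

The rate is λ = 1/8.03 = 0.124533 per year.
By memorylessness, E[X | X > 3.58] = 3.58 + 1/λ = 3.58 + 8.03 = 11.61 years.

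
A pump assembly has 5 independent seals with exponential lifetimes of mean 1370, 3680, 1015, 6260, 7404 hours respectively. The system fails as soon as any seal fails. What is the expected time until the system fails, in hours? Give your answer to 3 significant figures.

438

The first failure time is exponential with rate Σλ_i = 1/1370 + 1/3680 + 1/1015 + 1/6260 + 1/7404 = 0.00228169 per hour.
E[min] = 1/Σλ = 1/0.00228169 = 438.271 hours.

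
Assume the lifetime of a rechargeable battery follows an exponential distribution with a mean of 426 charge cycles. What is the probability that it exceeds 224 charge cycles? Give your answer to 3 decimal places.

0.591

The rate is λ = 1/426 = 0.00234742 per charge cycle.
P(X > 224) = e^(−λ·224) = e^(−0.52582) ≈ 0.591.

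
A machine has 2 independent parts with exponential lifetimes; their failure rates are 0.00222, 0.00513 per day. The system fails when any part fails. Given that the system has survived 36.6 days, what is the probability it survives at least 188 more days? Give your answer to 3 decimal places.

0.251

Time to first failure ~ Exp(Σλ) with Σλ = 0.00735.
By memorylessness, P(T > 36.6+188 | T > 36.6) = P(T > 188) = e^(−0.00735·188) ≈ 0.251.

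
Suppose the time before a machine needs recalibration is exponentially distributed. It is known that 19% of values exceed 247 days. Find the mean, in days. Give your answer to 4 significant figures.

148.7

e^(−λ·247) = 0.19 ⇒ λ = −ln(0.19)/247 = 0.00672361.
Mean = 1/λ = 148.73 days.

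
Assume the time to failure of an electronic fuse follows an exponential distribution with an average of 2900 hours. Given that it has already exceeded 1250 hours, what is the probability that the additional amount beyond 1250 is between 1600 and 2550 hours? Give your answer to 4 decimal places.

0.1609

The rate is λ = 1/2900 = 0.000344828 per hour.
Memoryless: the residual past 1250 is again Exp(λ).
P(1600 < residual < 2550) = e^(−λ·1600) − e^(−λ·2550) = 0.57596 − 0.41507 ≈ 0.1609.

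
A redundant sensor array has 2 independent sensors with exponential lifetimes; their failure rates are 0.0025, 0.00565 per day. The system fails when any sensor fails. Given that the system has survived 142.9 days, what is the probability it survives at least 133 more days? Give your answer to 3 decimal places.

Time to first failure ~ Exp(Σλ) with Σλ = 0.00815.
By memorylessness, P(T > 142.9+133 | T > 142.9) = P(T > 133) = e^(−0.00815·133) ≈ 0.338.

0.338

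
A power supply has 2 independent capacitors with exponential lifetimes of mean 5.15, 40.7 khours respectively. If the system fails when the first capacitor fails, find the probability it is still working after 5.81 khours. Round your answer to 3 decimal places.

0.281

The first failure time is exponential with rate Σλ_i = 1/5.15 + 1/40.7 = 0.218745 per khour.
P(min > 5.81) = e^(−0.218745·5.81) = e^(−1.2709) ≈ 0.281.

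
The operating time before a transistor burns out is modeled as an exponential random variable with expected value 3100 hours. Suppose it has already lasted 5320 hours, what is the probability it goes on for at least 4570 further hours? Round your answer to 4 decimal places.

The rate is λ = 1/3100 = 0.000322581 per hour.
The exponential is memoryless, so the remaining time is again Exp(λ): the condition X > 5320 is irrelevant.
P(X > 4570) = e^(−1.4742) ≈ 0.2290.

0.2290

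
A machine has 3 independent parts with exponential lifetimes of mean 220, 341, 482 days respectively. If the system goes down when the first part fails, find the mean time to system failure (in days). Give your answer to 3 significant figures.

105

The first failure time is exponential with rate Σλ_i = 1/220 + 1/341 + 1/482 = 0.00955269 per day.
E[min] = 1/Σλ = 1/0.00955269 = 104.683 days.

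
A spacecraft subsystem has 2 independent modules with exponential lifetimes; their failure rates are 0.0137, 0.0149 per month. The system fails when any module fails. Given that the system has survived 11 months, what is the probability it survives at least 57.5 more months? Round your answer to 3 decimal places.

Time to first failure ~ Exp(Σλ) with Σλ = 0.0286.
By memorylessness, P(T > 11+57.5 | T > 11) = P(T > 57.5) = e^(−0.0286·57.5) ≈ 0.193.

0.193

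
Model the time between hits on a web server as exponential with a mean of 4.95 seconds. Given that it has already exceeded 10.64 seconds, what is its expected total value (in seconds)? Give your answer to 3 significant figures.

The rate is λ = 1/4.95 = 0.20202 per second.
By memorylessness, E[X | X > 10.64] = 10.64 + 1/λ = 10.64 + 4.95 = 15.59 seconds.

15.6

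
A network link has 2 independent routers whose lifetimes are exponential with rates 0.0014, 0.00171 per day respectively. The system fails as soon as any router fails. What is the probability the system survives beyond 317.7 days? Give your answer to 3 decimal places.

0.372

The time to first failure is exponential with rate Σλ = 0.0014 + 0.00171 = 0.00311.
P(min > 317.7) = e^(−0.00311·317.7) = e^(−0.98805) ≈ 0.372.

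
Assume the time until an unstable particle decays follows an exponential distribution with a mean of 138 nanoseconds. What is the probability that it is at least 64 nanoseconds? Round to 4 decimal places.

The rate is λ = 1/138 = 0.00724638 per nanosecond.
P(X > 64) = e^(−λ·64) = e^(−0.46377) ≈ 0.6289.

0.6289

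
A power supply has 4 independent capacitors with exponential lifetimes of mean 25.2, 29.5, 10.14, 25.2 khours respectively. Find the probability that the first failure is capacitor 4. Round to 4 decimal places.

Rates: λ_i = 1/mean_i → 0.0396825, 0.0338983, 0.0986193, 0.0396825; Σλ = 0.211883.
P(capacitor 4 first) = λ_4/Σλ = 0.0396825/0.211883 ≈ 0.1873.

0.1873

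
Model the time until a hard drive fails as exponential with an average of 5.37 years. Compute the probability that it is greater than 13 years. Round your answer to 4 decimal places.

0.0888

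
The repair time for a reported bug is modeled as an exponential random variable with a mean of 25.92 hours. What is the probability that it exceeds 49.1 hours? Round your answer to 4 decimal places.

The rate is λ = 1/25.92 = 0.0385802 per hour.
P(X > 49.1) = e^(−λ·49.1) = e^(−1.8943) ≈ 0.1504.

0.1504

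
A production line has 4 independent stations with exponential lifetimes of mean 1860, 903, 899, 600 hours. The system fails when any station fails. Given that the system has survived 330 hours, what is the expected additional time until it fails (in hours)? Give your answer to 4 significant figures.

First-failure rate Σλ = 1/1860 + 1/903 + 1/899 + 1/600 = 0.00442407.
By memorylessness the expected residual is 1/Σλ = 226.036 hours, regardless of the 330 already elapsed.

226.0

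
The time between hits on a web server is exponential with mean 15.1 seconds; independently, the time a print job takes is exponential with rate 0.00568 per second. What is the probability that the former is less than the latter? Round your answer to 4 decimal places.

0.9210

λ_1 = 1/15.1 = 0.0662252, λ_2 = 0.00568.
For independent exponentials, P(the former < the latter) = λ_1/(λ_1+λ_2) = 0.0662252/0.0719052 ≈ 0.9210.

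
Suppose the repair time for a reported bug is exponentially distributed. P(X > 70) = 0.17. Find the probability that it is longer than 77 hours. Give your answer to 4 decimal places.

e^(−λ·70) = 0.17 ⇒ λ = −ln(0.17)/70 = 0.0253137.
P(X > 77) = e^(−0.0253137·77) = e^(−1.9492) ≈ 0.1424.

0.1424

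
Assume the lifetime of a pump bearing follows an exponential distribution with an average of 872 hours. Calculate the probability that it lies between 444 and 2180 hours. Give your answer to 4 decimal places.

The rate is λ = 1/872 = 0.00114679 per hour.
P(444 < X < 2180) = e^(−λ·444) − e^(−λ·2180) = 0.60099 − 0.08208 ≈ 0.5189.

0.5189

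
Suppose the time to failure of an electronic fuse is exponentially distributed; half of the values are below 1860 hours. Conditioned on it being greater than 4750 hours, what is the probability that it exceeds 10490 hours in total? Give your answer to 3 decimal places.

0.118

For an exponential, median = ln(2)/λ, so λ = ln 2 / 1860 = 0.00037266 per hour.
By the memoryless property, P(X > 4750+5740 | X > 4750) = P(X > 5740).
P(X > 5740) = e^(−2.1391) ≈ 0.118.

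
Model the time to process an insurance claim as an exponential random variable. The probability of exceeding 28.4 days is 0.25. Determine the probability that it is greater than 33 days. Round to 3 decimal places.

0.200

e^(−λ·28.4) = 0.25 ⇒ λ = −ln(0.25)/28.4 = 0.0488132.
P(X > 33) = e^(−0.0488132·33) = e^(−1.6108) ≈ 0.200.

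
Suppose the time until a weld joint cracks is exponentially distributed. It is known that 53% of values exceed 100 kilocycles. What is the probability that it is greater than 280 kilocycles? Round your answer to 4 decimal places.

0.1690

e^(−λ·100) = 0.53 ⇒ λ = −ln(0.53)/100 = 0.00634878.
P(X > 280) = e^(−0.00634878·280) = e^(−1.7777) ≈ 0.1690.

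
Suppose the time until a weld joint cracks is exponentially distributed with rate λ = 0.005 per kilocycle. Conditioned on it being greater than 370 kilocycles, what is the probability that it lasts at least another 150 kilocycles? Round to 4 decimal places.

0.4724

P(X > s+t | X > s) = e^(−λ(s+t))/e^(−λs) = e^(−λt), independent of s = 370.
P(X > 150) = e^(−0.75) ≈ 0.4724.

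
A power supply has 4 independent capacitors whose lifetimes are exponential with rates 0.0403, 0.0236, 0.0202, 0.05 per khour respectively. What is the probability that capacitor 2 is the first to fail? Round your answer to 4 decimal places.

0.1760

The time to first failure is exponential with rate Σλ = 0.0403 + 0.0236 + 0.0202 + 0.05 = 0.1341.
P(capacitor 2 first) = λ_2/Σλ = 0.0236/0.1341 ≈ 0.1760.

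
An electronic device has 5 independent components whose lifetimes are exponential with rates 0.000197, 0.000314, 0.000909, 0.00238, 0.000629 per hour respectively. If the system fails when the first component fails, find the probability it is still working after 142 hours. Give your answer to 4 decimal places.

0.5332

The time to first failure is exponential with rate Σλ = 0.000197 + 0.000314 + 0.000909 + 0.00238 + 0.000629 = 0.004429.
P(min > 142) = e^(−0.004429·142) = e^(−0.62892) ≈ 0.5332.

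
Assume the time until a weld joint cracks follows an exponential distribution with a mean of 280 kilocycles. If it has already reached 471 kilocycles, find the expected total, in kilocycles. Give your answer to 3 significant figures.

751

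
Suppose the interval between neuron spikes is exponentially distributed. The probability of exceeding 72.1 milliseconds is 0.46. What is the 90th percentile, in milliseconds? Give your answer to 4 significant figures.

213.8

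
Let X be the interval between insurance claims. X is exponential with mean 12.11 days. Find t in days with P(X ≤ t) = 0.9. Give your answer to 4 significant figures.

27.88

The rate is λ = 1/12.11 = 0.0825764 per day.
Set 1 − e^(−λt) = 0.9, so t = −ln(0.1)/λ = 2.3026/0.0825764 ≈ 27.8843 days.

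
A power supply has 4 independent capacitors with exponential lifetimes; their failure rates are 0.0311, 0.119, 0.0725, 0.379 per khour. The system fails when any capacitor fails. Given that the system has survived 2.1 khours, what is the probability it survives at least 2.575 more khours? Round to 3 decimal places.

Time to first failure ~ Exp(Σλ) with Σλ = 0.6016.
By memorylessness, P(T > 2.1+2.575 | T > 2.1) = P(T > 2.575) = e^(−0.6016·2.575) ≈ 0.212.

0.212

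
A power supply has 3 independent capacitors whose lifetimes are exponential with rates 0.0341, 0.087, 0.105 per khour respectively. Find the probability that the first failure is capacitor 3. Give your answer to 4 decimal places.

The time to first failure is exponential with rate Σλ = 0.0341 + 0.087 + 0.105 = 0.2261.
P(capacitor 3 first) = λ_3/Σλ = 0.105/0.2261 ≈ 0.4644.

0.4644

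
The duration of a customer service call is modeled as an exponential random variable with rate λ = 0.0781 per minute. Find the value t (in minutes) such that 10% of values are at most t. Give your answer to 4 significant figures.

1.349

Set 1 − e^(−λt) = 0.1, so t = −ln(0.9)/λ = 0.10536/0.0781 ≈ 1.34905 minutes.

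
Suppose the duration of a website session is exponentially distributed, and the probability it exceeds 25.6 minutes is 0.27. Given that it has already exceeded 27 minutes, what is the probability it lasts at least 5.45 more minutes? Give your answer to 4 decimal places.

From e^(−λ·25.6) = 0.27, λ = −ln(0.27)/25.6 = 0.0511458.
Memoryless: P(X > 27+5.45 | X > 27) = P(X > 5.45) = e^(−0.0511458·5.45) ≈ 0.7567.

0.7567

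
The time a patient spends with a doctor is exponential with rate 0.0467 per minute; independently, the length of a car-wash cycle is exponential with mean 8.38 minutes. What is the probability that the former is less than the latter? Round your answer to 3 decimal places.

λ_1 = 0.0467, λ_2 = 1/8.38 = 0.119332.
For independent exponentials, P(the former < the latter) = λ_1/(λ_1+λ_2) = 0.0467/0.166032 ≈ 0.281.

0.281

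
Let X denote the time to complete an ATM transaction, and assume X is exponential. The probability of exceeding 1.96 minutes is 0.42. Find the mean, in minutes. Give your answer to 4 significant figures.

e^(−λ·1.96) = 0.42 ⇒ λ = −ln(0.42)/1.96 = 0.442602.
Mean = 1/λ = 2.25936 minutes.

2.259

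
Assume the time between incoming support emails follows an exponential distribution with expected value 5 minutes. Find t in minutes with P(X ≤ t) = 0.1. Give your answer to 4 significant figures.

The rate is λ = 1/5 = 0.2 per minute.
Set 1 − e^(−λt) = 0.1, so t = −ln(0.9)/λ = 0.10536/0.2 ≈ 0.526803 minutes.

0.5268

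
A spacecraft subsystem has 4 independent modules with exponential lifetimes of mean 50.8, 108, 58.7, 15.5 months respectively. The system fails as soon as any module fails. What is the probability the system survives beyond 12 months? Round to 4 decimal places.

The first failure time is exponential with rate Σλ_i = 1/50.8 + 1/108 + 1/58.7 + 1/15.5 = 0.110496 per month.
P(min > 12) = e^(−0.110496·12) = e^(−1.326) ≈ 0.2655.

0.2655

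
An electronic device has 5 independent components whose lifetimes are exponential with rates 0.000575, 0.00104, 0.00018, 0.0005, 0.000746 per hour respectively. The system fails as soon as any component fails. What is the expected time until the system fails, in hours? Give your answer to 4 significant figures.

The time to first failure is exponential with rate Σλ = 0.000575 + 0.00104 + 0.00018 + 0.0005 + 0.000746 = 0.003041.
E[min] = 1/Σλ = 1/0.003041 = 328.839 hours.

328.8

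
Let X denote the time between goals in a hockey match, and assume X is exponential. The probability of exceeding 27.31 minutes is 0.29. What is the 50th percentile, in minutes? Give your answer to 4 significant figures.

e^(−λ·27.31) = 0.29 ⇒ λ = −ln(0.29)/27.31 = 0.0453268.
50th percentile: 1 − e^(−λt) = 0.5, t = −ln(0.5)/λ = 15.2922 minutes.

15.29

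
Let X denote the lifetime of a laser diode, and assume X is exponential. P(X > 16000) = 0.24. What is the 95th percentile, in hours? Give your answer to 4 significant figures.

e^(−λ·16000) = 0.24 ⇒ λ = −ln(0.24)/16000 = 0.0000891948.
95th percentile: 1 − e^(−λt) = 0.95, t = −ln(0.05)/λ = 33586.4 hours.

33590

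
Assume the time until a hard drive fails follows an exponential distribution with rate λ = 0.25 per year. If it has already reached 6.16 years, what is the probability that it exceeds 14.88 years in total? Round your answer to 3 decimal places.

P(X > s+t | X > s) = e^(−λ(s+t))/e^(−λs) = e^(−λt), independent of s = 6.16.
P(X > 8.72) = e^(−2.18) ≈ 0.113.

0.113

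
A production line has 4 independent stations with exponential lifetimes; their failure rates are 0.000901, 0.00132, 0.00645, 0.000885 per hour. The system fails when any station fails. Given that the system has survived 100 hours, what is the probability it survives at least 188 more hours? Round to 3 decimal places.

0.166

Time to first failure ~ Exp(Σλ) with Σλ = 0.009556.
By memorylessness, P(T > 100+188 | T > 100) = P(T > 188) = e^(−0.009556·188) ≈ 0.166.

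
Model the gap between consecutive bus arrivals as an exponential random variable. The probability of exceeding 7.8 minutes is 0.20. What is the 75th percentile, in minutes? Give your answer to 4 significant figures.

6.719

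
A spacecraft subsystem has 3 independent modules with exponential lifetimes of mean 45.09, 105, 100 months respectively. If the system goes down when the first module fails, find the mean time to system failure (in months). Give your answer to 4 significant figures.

The first failure time is exponential with rate Σλ_i = 1/45.09 + 1/105 + 1/100 = 0.0417017 per month.
E[min] = 1/Σλ = 1/0.0417017 = 23.9799 months.

23.98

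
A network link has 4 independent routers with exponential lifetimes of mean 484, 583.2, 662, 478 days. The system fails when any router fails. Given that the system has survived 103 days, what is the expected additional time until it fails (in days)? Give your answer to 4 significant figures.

First-failure rate Σλ = 1/484 + 1/583.2 + 1/662 + 1/478 = 0.00738342.
By memorylessness the expected residual is 1/Σλ = 135.439 days, regardless of the 103 already elapsed.

135.4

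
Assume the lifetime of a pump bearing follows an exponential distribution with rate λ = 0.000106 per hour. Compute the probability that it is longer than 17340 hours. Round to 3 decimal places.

0.159

P(X > 17340) = e^(−λ·17340) = e^(−1.838) ≈ 0.159.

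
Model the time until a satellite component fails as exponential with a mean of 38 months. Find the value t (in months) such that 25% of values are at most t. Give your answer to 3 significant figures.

The rate is λ = 1/38 = 0.0263158 per month.
Set 1 − e^(−λt) = 0.25, so t = −ln(0.75)/λ = 0.28768/0.0263158 ≈ 10.9319 months.

10.9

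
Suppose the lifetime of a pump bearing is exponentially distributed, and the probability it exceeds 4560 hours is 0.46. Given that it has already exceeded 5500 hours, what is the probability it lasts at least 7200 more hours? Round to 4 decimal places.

From e^(−λ·4560) = 0.46, λ = −ln(0.46)/4560 = 0.000170291.
Memoryless: P(X > 5500+7200 | X > 5500) = P(X > 7200) = e^(−0.000170291·7200) ≈ 0.2934.

0.2934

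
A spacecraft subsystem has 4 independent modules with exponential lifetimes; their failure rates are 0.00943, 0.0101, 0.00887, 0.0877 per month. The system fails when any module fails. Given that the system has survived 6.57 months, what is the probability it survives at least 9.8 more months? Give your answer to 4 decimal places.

0.3205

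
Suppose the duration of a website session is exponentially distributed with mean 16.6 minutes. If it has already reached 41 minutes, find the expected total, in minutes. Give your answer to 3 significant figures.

The rate is λ = 1/16.6 = 0.060241 per minute.
By memorylessness, E[X | X > 41] = 41 + 1/λ = 41 + 16.6 = 57.6 minutes.

57.6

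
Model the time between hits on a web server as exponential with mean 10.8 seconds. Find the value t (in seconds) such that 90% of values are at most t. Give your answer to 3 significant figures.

The rate is λ = 1/10.8 = 0.0925926 per second.
Set 1 − e^(−λt) = 0.9, so t = −ln(0.1)/λ = 2.3026/0.0925926 ≈ 24.8679 seconds.

24.9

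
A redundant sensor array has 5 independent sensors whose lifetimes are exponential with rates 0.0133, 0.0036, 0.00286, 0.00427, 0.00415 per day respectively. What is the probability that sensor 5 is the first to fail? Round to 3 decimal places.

0.147

The time to first failure is exponential with rate Σλ = 0.0133 + 0.0036 + 0.00286 + 0.00427 + 0.00415 = 0.02818.
P(sensor 5 first) = λ_5/Σλ = 0.00415/0.02818 ≈ 0.147.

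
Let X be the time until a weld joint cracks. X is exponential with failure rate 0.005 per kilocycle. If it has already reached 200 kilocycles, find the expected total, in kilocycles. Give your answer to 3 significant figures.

400

By memorylessness, E[X | X > 200] = 200 + 1/λ = 200 + 200 = 400 kilocycles.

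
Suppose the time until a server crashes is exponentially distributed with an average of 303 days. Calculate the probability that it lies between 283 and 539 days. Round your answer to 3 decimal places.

The rate is λ = 1/303 = 0.00330033 per day.
P(283 < X < 539) = e^(−λ·283) − e^(−λ·539) = 0.39298 − 0.16883 ≈ 0.224.

0.224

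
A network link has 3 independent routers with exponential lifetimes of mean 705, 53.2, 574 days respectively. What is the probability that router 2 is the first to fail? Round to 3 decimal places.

0.856

Rates: λ_i = 1/mean_i → 0.00141844, 0.018797, 0.00174216; Σλ = 0.0219576.
P(router 2 first) = λ_2/Σλ = 0.018797/0.0219576 ≈ 0.856.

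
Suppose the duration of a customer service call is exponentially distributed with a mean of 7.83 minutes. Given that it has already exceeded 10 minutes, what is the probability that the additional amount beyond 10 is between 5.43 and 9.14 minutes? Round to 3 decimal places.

The rate is λ = 1/7.83 = 0.127714 per minute.
Memoryless: the residual past 10 is again Exp(λ).
P(5.43 < residual < 9.14) = e^(−λ·5.43) − e^(−λ·9.14) = 0.49983 − 0.31120 ≈ 0.189.

0.189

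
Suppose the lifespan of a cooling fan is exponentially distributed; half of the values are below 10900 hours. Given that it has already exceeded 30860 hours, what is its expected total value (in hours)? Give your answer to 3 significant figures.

For an exponential, median = ln(2)/λ, so λ = ln 2 / 10900 = 0.0000635915 per hour.
By memorylessness, E[X | X > 30860] = 30860 + 1/λ = 30860 + 15725.4 = 46585.4 hours.

46600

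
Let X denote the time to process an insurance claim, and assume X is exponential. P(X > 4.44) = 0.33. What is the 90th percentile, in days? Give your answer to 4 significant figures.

e^(−λ·4.44) = 0.33 ⇒ λ = −ln(0.33)/4.44 = 0.249699.
90th percentile: 1 − e^(−λt) = 0.9, t = −ln(0.1)/λ = 9.22145 days.

9.221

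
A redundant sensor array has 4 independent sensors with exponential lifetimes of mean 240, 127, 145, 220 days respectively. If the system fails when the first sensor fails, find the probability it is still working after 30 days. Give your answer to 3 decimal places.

0.494

The first failure time is exponential with rate Σλ_i = 1/240 + 1/127 + 1/145 + 1/220 = 0.0234827 per day.
P(min > 30) = e^(−0.0234827·30) = e^(−0.70448) ≈ 0.494.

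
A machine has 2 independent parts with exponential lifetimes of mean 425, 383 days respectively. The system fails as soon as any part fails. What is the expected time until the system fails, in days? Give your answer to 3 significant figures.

201

The first failure time is exponential with rate Σλ_i = 1/425 + 1/383 = 0.00496391 per day.
E[min] = 1/Σλ = 1/0.00496391 = 201.454 days.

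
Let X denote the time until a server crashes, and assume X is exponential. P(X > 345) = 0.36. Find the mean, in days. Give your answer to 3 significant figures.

e^(−λ·345) = 0.36 ⇒ λ = −ln(0.36)/345 = 0.00296131.
Mean = 1/λ = 337.689 days.

338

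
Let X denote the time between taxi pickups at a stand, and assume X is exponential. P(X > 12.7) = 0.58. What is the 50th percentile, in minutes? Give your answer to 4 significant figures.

16.16

e^(−λ·12.7) = 0.58 ⇒ λ = −ln(0.58)/12.7 = 0.0428919.
50th percentile: 1 − e^(−λt) = 0.5, t = −ln(0.5)/λ = 16.1603 minutes.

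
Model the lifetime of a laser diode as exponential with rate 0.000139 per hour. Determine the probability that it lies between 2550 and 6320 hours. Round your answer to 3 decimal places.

P(2550 < X < 6320) = e^(−λ·2550) − e^(−λ·6320) = 0.70156 − 0.41541 ≈ 0.286.

0.286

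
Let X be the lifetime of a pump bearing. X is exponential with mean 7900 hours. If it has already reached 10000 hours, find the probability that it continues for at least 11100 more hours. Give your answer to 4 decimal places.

The rate is λ = 1/7900 = 0.000126582 per hour.
By the memoryless property, P(X > 10000+11100 | X > 10000) = P(X > 11100).
P(X > 11100) = e^(−1.4051) ≈ 0.2454.

0.2454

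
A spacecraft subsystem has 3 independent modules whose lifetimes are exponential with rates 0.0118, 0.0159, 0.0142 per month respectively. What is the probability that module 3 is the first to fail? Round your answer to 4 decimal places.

The time to first failure is exponential with rate Σλ = 0.0118 + 0.0159 + 0.0142 = 0.0419.
P(module 3 first) = λ_3/Σλ = 0.0142/0.0419 ≈ 0.3389.

0.3389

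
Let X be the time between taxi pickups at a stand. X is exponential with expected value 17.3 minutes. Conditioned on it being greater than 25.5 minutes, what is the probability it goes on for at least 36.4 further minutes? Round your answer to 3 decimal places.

0.122

The rate is λ = 1/17.3 = 0.0578035 per minute.
The exponential is memoryless, so the remaining time is again Exp(λ): the condition X > 25.5 is irrelevant.
P(X > 36.4) = e^(−2.104) ≈ 0.122.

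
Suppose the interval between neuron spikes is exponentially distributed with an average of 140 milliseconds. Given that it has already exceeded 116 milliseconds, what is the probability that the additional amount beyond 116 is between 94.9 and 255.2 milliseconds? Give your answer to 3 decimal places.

The rate is λ = 1/140 = 0.00714286 per millisecond.
Memoryless: the residual past 116 is again Exp(λ).
P(94.9 < residual < 255.2) = e^(−λ·94.9) − e^(−λ·255.2) = 0.50770 − 0.16156 ≈ 0.346.

0.346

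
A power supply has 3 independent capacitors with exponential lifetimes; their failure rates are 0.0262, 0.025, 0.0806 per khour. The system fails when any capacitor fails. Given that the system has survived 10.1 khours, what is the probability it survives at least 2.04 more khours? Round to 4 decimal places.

Time to first failure ~ Exp(Σλ) with Σλ = 0.1318.
By memorylessness, P(T > 10.1+2.04 | T > 10.1) = P(T > 2.04) = e^(−0.1318·2.04) ≈ 0.7642.

0.7642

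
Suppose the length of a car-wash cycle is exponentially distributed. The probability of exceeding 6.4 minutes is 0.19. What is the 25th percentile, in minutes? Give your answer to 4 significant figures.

1.109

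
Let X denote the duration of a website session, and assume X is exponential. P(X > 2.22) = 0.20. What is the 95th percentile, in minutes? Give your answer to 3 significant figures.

4.13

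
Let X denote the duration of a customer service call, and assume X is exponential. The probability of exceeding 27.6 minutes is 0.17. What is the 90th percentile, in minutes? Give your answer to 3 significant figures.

e^(−λ·27.6) = 0.17 ⇒ λ = −ln(0.17)/27.6 = 0.0642013.
90th percentile: 1 − e^(−λt) = 0.9, t = −ln(0.1)/λ = 35.8651 minutes.

35.9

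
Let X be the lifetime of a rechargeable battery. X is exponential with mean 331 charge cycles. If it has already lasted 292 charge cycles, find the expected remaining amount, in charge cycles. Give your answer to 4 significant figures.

331.0

The rate is λ = 1/331 = 0.00302115 per charge cycle.
By memorylessness, the remaining amount past any threshold is again Exp(λ) with mean 1/λ = 331 charge cycles.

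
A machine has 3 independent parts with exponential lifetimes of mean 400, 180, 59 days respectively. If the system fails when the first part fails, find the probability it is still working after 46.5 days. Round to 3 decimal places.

The first failure time is exponential with rate Σλ_i = 1/400 + 1/180 + 1/59 = 0.0250047 per day.
P(min > 46.5) = e^(−0.0250047·46.5) = e^(−1.1627) ≈ 0.313.

0.313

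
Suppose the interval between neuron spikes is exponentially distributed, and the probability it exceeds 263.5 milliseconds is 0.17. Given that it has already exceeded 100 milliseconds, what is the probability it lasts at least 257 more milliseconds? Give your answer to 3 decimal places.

From e^(−λ·263.5) = 0.17, λ = −ln(0.17)/263.5 = 0.00672469.
Memoryless: P(X > 100+257 | X > 100) = P(X > 257) = e^(−0.00672469·257) ≈ 0.178.

0.178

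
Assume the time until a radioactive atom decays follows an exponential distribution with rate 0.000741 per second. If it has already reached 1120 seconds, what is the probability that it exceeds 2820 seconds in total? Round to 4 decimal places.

0.2837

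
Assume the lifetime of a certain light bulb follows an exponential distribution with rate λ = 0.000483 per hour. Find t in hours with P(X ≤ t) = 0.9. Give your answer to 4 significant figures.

4767

Set 1 − e^(−λt) = 0.9, so t = −ln(0.1)/λ = 2.3026/0.000483 ≈ 4767.26 hours.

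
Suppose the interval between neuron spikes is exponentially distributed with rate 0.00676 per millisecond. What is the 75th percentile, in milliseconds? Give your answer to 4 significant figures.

205.1

Set 1 − e^(−λt) = 0.75, so t = −ln(0.25)/λ = 1.3863/0.00676 ≈ 205.073 milliseconds.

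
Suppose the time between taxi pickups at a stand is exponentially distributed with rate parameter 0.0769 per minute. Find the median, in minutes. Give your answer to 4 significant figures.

Set 1 − e^(−λt) = 0.5, so t = −ln(0.5)/λ = 0.69315/0.0769 ≈ 9.01362 minutes.

9.014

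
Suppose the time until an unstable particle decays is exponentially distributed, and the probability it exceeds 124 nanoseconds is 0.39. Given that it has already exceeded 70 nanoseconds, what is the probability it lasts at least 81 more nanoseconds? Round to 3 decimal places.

0.541

From e^(−λ·124) = 0.39, λ = −ln(0.39)/124 = 0.00759362.
Memoryless: P(X > 70+81 | X > 70) = P(X > 81) = e^(−0.00759362·81) ≈ 0.541.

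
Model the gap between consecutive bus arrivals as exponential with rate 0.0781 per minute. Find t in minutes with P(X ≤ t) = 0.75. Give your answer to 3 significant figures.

Set 1 − e^(−λt) = 0.75, so t = −ln(0.25)/λ = 1.3863/0.0781 ≈ 17.7502 minutes.

17.8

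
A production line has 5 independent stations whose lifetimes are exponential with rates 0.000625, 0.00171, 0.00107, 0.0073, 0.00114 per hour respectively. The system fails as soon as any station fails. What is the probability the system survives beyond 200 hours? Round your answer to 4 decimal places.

The time to first failure is exponential with rate Σλ = 0.000625 + 0.00171 + 0.00107 + 0.0073 + 0.00114 = 0.011845.
P(min > 200) = e^(−0.011845·200) = e^(−2.369) ≈ 0.0936.

0.0936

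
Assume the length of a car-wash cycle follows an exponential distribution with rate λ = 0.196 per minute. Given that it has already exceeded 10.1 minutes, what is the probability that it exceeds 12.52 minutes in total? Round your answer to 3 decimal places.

0.622

By the memoryless property, P(X > 10.1+2.42 | X > 10.1) = P(X > 2.42).
P(X > 2.42) = e^(−0.47432) ≈ 0.622.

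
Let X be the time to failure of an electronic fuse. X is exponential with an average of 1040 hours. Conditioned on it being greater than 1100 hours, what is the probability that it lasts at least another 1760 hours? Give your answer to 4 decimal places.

0.1841

The rate is λ = 1/1040 = 0.000961538 per hour.
By the memoryless property, P(X > 1100+1760 | X > 1100) = P(X > 1760).
P(X > 1760) = e^(−1.6923) ≈ 0.1841.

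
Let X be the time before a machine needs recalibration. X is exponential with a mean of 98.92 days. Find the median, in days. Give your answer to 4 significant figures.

68.57

The rate is λ = 1/98.92 = 0.0101092 per day.
Set 1 − e^(−λt) = 0.5, so t = −ln(0.5)/λ = 0.69315/0.0101092 ≈ 68.5661 days.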